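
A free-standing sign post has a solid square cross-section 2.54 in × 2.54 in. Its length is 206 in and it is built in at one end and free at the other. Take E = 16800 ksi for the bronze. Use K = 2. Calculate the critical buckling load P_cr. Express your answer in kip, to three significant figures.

P_cr ≈ 3.39 kip

I = a⁴/12 = 2.54⁴/12 = 3.469 in⁴
Effective length L_e = K·L = 2 × 206 = 412.0 in
P_cr = π²EI / L_e² = π² × 16800×10³ × 3.469 / 412.0² = 3.388×10^3 lb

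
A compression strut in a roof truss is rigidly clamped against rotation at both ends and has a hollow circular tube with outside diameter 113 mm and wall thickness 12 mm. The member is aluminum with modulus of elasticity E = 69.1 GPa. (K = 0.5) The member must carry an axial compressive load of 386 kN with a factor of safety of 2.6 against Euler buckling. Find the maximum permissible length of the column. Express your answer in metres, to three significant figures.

Inner diameter d_i = 113 − 2×12 = 89.00 mm
I = π(d_o⁴ − d_i⁴)/64 = π(113⁴ − 89.00⁴)/64 = 4.924×10^6 mm⁴
I = 4.924×10^-6 m⁴
Required critical load P_cr = n·P = 2.6 × 386 = 1004 kN = 1.004×10^6 N
From P_cr = π²EI/(K·L)²:  L = (1/K)·√(π²EI/P_cr) = (1/0.5)·√(π²×6.91×10^10×4.924×10^-6/1.004×10^6)
L = 3.66 m

L_max ≈ 3.66 m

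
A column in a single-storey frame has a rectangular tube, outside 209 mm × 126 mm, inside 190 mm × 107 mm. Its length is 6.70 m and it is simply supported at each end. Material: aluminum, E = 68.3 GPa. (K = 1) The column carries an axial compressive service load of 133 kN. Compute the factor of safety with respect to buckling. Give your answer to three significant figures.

n ≈ 1.74

Weak-axis I_min = (h_o·b_o³ − h_i·b_i³)/12 with b_o = 126, b_i = 107.0 mm (shorter outer/inner sides).
I_min = (209×126³ − 190.0×107.0³)/12 = 1.544×10^7 mm⁴
I = 1.544×10^7 mm⁴ = 1.544×10^-5 m⁴
Effective length L_e = K·L = 1 × 6.70 = 6.700 m
P_cr = π²EI / L_e² = π² × 68.3×10⁹ × 1.544×10^-5 / 6.700² = 2.319×10^5 N
Factor of safety n = P_cr / P = 231.91 / 133 = 1.74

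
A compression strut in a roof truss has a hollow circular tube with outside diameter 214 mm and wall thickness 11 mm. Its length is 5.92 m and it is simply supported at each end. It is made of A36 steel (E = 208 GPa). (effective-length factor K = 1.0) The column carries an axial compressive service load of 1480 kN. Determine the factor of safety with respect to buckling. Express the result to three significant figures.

n ≈ 1.43

Inner diameter d_i = 214 − 2×11 = 192.0 mm
I = π(d_o⁴ − d_i⁴)/64 = π(214⁴ − 192.0⁴)/64 = 3.624×10^7 mm⁴
I = 3.624×10^7 mm⁴ = 3.624×10^-5 m⁴
Effective length L_e = K·L = 1 × 5.92 = 5.920 m
P_cr = π²EI / L_e² = π² × 208×10⁹ × 3.624×10^-5 / 5.920² = 2.123×10^6 N
Factor of safety n = P_cr / P = 2122.9 / 1480 = 1.43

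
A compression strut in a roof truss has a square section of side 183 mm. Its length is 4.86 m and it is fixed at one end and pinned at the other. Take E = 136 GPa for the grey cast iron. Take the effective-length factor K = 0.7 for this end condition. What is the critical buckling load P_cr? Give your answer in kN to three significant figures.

P_cr ≈ 10800 kN

I = a⁴/12 = 183⁴/12 = 9.346×10^7 mm⁴
I = 9.346×10^7 mm⁴ = 9.346×10^-5 m⁴
Effective length L_e = K·L = 0.7 × 4.86 = 3.402 m
P_cr = π²EI / L_e² = π² × 136×10⁹ × 9.346×10^-5 / 3.402² = 1.084×10^7 N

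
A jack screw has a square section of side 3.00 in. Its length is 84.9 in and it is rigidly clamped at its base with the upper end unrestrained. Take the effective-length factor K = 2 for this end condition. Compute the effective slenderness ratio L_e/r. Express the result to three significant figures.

λ ≈ 196

I = a⁴/12 = 3.00⁴/12 = 6.750 in⁴
A = 9.000 in²;  r_min = √(I/A) = √(6.750/9.000) = 0.8660 in
L_e = K·L = 2 × 84.9 = 169.8 in
λ = L_e / r_min = 169.80 / 0.8660 = 196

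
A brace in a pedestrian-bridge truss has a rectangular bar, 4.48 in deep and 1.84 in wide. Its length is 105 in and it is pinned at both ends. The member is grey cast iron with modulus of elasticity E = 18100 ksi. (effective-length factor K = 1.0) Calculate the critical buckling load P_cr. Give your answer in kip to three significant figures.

Buckling occurs about the weak axis: I_min = h·b³/12 with b = 1.84 in (the shorter side).
I_min = 4.48×1.84³/12 = 2.326 in⁴
Effective length L_e = K·L = 1 × 105 = 105.0 in
P_cr = π²EI / L_e² = π² × 18100×10³ × 2.326 / 105.0² = 3.768×10^4 lb

P_cr ≈ 37.7 kip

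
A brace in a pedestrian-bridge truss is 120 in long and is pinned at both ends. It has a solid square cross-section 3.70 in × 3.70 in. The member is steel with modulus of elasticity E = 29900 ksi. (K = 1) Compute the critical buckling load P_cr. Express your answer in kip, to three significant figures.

P_cr ≈ 320 kip

I = a⁴/12 = 3.70⁴/12 = 15.62 in⁴
Effective length L_e = K·L = 1 × 120 = 120.0 in
P_cr = π²EI / L_e² = π² × 29900×10³ × 15.62 / 120.0² = 3.201×10^5 lb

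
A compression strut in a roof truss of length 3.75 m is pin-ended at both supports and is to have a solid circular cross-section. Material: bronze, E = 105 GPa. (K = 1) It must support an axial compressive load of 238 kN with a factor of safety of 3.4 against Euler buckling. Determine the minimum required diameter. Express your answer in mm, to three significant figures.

Required P_cr = n·P = 3.4 × 238 = 809.2 kN
L_e = K·L = 1 × 3.75 = 3.750 m
Required I = P_cr·L_e²/(π²E) = 8.092×10^5 × 3.750² / (π² × 1.05×10^11) = 1.098×10^-5 m⁴
I_req = 1.098×10^7 mm⁴
Solid circle: I = πd⁴/64  ⇒  d = (64I/π)^(1/4) = (64×1.098×10^7/π)^(1/4) = 122 mm

d ≈ 122 mm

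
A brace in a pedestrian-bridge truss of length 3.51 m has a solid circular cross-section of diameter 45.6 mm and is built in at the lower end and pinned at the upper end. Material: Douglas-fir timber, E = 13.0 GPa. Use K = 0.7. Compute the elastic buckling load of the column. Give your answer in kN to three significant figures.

I = πd⁴/64 = π×45.6⁴/64 = 2.122×10^5 mm⁴
I = 2.122×10^5 mm⁴ = 2.122×10^-7 m⁴
Effective length L_e = K·L = 0.7 × 3.51 = 2.457 m
P_cr = π²EI / L_e² = π² × 13.0×10⁹ × 2.122×10^-7 / 2.457² = 4.511×10^3 N

P_cr ≈ 4.51 kN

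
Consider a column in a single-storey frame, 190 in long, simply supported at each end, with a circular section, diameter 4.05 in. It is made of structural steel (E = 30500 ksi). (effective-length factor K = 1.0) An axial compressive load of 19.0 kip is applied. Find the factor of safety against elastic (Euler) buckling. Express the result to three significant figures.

n ≈ 5.80

I = πd⁴/64 = π×4.05⁴/64 = 13.21 in⁴
Effective length L_e = K·L = 1 × 190 = 190.0 in
P_cr = π²EI / L_e² = π² × 30500×10³ × 13.21 / 190.0² = 1.101×10^5 lb
Factor of safety n = P_cr / P = 110.12 / 19.0 = 5.80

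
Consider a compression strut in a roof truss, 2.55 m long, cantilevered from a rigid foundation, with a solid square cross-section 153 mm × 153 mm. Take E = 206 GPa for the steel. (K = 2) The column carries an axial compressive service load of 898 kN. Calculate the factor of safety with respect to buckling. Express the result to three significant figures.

n ≈ 3.97

I = a⁴/12 = 153⁴/12 = 4.567×10^7 mm⁴
I = 4.567×10^7 mm⁴ = 4.567×10^-5 m⁴
Effective length L_e = K·L = 2 × 2.55 = 5.100 m
P_cr = π²EI / L_e² = π² × 206×10⁹ × 4.567×10^-5 / 5.100² = 3.570×10^6 N
Factor of safety n = P_cr / P = 3569.5 / 898 = 3.97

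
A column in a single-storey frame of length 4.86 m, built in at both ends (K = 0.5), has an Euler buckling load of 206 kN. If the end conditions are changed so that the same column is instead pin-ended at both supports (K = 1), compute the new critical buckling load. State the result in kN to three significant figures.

P_cr ∝ 1/K², so P_cr,new = P_cr,old × (K_old/K_new)² = 206 × (0.5/1)²
= 206 × 0.2500 = 51.5 kN

P_cr ≈ 51.5 kN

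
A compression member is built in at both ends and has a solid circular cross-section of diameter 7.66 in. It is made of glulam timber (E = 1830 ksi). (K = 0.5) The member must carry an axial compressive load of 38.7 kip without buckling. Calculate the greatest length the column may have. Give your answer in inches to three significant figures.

I = πd⁴/64 = π×7.66⁴/64 = 169.0 in⁴
At the buckling limit P_cr = P = 3.870×10^4 lb
From P_cr = π²EI/(K·L)²:  L = (1/K)·√(π²EI/P_cr) = (1/0.5)·√(π²×1.83×10^6×169.0/3.870×10^4)
L = 562 in

L_max ≈ 562 in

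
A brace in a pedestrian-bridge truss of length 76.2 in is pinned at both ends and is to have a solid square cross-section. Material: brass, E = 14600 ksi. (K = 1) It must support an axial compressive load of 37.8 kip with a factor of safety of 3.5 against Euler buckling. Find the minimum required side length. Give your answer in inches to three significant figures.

Required P_cr = n·P = 3.5 × 37.8 = 132.3 kip
L_e = K·L = 1 × 76.2 = 76.20 in
Required I = P_cr·L_e²/(π²E) = 1.323×10^5 × 76.20² / (π² × 1.46×10^7) = 5.331 in⁴
Solid square: I = a⁴/12  ⇒  a = (12I)^(1/4) = (12×5.331)^(1/4) = 2.83 in

a ≈ 2.83 in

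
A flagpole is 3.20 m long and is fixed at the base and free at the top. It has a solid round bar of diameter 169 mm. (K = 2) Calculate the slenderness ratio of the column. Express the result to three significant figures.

For a solid circle r = d/4 = 169/4 = 42.25 mm
L_e = K·L = 2 × 3.20 m = 6.400 m = 6400.0 mm
λ = L_e / r_min = 6400.0 / 42.25 = 151

λ ≈ 151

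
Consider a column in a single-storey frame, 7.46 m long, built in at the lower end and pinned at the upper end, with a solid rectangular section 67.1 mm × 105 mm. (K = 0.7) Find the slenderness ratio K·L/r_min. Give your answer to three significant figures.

λ ≈ 270

For a rectangle r_min = b/√12 = 67.1/√12 = 19.37 mm
L_e = K·L = 0.7 × 7.46 m = 5.222 m = 5222.0 mm
λ = L_e / r_min = 5222.0 / 19.37 = 270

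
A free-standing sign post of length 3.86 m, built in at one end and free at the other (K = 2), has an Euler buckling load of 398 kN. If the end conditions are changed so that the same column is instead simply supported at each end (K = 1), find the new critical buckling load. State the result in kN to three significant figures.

P_cr ≈ 1590 kN

P_cr ∝ 1/K², so P_cr,new = P_cr,old × (K_old/K_new)² = 398 × (2/1)²
= 398 × 4.000 = 1590 kN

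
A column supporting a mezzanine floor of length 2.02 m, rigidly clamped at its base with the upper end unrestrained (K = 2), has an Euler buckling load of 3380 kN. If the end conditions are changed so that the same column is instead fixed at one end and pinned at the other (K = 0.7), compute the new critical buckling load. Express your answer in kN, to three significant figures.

P_cr ∝ 1/K², so P_cr,new = P_cr,old × (K_old/K_new)² = 3380 × (2/0.7)²
= 3380 × 8.163 = 27600 kN

P_cr ≈ 27600 kN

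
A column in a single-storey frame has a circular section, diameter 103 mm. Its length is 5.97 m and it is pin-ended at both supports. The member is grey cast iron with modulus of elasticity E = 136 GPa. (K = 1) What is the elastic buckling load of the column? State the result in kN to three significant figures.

I = πd⁴/64 = π×103⁴/64 = 5.525×10^6 mm⁴
I = 5.525×10^6 mm⁴ = 5.525×10^-6 m⁴
Effective length L_e = K·L = 1 × 5.97 = 5.970 m
P_cr = π²EI / L_e² = π² × 136×10⁹ × 5.525×10^-6 / 5.970² = 2.081×10^5 N

P_cr ≈ 208 kN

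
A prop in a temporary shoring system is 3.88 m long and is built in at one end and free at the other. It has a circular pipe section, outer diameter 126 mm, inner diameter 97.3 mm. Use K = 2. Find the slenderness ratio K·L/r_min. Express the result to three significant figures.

λ ≈ 195

d_o = 126 mm, d_i = 97.3 mm
I = π(d_o⁴ − d_i⁴)/64 = π(126⁴ − 97.30⁴)/64 = 7.973×10^6 mm⁴
A = 5.033×10^3 mm²;  r_min = √(I/A) = √(7.973×10^6/5.033×10^3) = 39.80 mm
L_e = K·L = 2 × 3.88 m = 7.760 m = 7760.0 mm
λ = L_e / r_min = 7760.0 / 39.80 = 195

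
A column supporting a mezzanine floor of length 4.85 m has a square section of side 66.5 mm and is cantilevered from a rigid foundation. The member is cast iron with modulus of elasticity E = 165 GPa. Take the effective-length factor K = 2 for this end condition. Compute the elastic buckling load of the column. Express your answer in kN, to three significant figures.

P_cr ≈ 28.2 kN

I = a⁴/12 = 66.5⁴/12 = 1.630×10^6 mm⁴
I = 1.630×10^6 mm⁴ = 1.630×10^-6 m⁴
Effective length L_e = K·L = 2 × 4.85 = 9.700 m
P_cr = π²EI / L_e² = π² × 165×10⁹ × 1.630×10^-6 / 9.700² = 2.821×10^4 N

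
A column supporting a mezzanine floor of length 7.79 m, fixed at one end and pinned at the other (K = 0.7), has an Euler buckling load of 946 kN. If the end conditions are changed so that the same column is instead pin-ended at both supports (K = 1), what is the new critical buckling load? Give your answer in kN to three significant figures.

P_cr ∝ 1/K², so P_cr,new = P_cr,old × (K_old/K_new)² = 946 × (0.7/1)²
= 946 × 0.4900 = 464 kN

P_cr ≈ 464 kN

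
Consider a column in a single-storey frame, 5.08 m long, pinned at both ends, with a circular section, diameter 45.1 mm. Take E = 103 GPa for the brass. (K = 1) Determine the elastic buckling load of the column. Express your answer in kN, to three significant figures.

I = πd⁴/64 = π×45.1⁴/64 = 2.031×10^5 mm⁴
I = 2.031×10^5 mm⁴ = 2.031×10^-7 m⁴
Effective length L_e = K·L = 1 × 5.08 = 5.080 m
P_cr = π²EI / L_e² = π² × 103×10⁹ × 2.031×10^-7 / 5.080² = 8.000×10^3 N

P_cr ≈ 8.00 kN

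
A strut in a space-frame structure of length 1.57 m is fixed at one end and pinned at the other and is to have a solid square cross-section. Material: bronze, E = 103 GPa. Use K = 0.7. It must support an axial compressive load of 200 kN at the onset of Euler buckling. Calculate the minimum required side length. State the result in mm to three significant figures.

a ≈ 41.1 mm

L_e = K·L = 0.7 × 1.57 = 1.099 m
Required I = P_cr·L_e²/(π²E) = 2.000×10^5 × 1.099² / (π² × 1.03×10^11) = 2.376×10^-7 m⁴
I_req = 2.376×10^5 mm⁴
Solid square: I = a⁴/12  ⇒  a = (12I)^(1/4) = (12×2.376×10^5)^(1/4) = 41.1 mm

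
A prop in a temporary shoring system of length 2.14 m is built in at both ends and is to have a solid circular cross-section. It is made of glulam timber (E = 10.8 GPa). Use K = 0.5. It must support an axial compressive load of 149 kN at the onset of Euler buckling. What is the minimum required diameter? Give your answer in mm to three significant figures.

L_e = K·L = 0.5 × 2.14 = 1.070 m
Required I = P_cr·L_e²/(π²E) = 1.490×10^5 × 1.070² / (π² × 1.08×10^10) = 1.600×10^-6 m⁴
I_req = 1.600×10^6 mm⁴
Solid circle: I = πd⁴/64  ⇒  d = (64I/π)^(1/4) = (64×1.600×10^6/π)^(1/4) = 75.6 mm

d ≈ 75.6 mm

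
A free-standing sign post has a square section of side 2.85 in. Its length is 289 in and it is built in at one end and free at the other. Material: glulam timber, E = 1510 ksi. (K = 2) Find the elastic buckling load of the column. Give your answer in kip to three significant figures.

I = a⁴/12 = 2.85⁴/12 = 5.498 in⁴
Effective length L_e = K·L = 2 × 289 = 578.0 in
P_cr = π²EI / L_e² = π² × 1510×10³ × 5.498 / 578.0² = 245.3 lb

P_cr ≈ 0.245 kip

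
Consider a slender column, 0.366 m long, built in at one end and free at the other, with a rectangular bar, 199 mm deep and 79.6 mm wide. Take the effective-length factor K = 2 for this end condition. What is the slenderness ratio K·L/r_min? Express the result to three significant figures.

λ ≈ 31.9

Buckling occurs about the weak axis: I_min = h·b³/12 with b = 79.6 mm (the shorter side).
I_min = 199×79.6³/12 = 8.364×10^6 mm⁴
A = 1.584×10^4 mm²;  r_min = √(I/A) = √(8.364×10^6/1.584×10^4) = 22.98 mm
L_e = K·L = 2 × 0.366 m = 0.7320 m = 732.00 mm
λ = L_e / r_min = 732.00 / 22.98 = 31.9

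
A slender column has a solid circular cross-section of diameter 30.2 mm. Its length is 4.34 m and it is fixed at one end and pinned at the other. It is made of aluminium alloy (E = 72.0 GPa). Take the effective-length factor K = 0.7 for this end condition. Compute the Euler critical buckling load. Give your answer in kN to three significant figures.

I = πd⁴/64 = π×30.2⁴/64 = 4.083×10^4 mm⁴
I = 4.083×10^4 mm⁴ = 4.083×10^-8 m⁴
Effective length L_e = K·L = 0.7 × 4.34 = 3.038 m
P_cr = π²EI / L_e² = π² × 72.0×10⁹ × 4.083×10^-8 / 3.038² = 3.144×10^3 N

P_cr ≈ 3.14 kN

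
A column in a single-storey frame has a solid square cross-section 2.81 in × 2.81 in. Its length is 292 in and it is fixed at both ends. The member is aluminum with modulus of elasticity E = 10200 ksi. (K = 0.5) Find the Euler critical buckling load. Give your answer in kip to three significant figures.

P_cr ≈ 24.5 kip

I = a⁴/12 = 2.81⁴/12 = 5.196 in⁴
Effective length L_e = K·L = 0.5 × 292 = 146.0 in
P_cr = π²EI / L_e² = π² × 10200×10³ × 5.196 / 146.0² = 2.454×10^4 lb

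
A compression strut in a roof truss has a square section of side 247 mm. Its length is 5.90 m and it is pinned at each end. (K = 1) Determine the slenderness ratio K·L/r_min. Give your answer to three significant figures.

For a square r = a/√12 = 247/√12 = 71.30 mm
L_e = K·L = 1 × 5.90 m = 5.900 m = 5900.0 mm
λ = L_e / r_min = 5900.0 / 71.30 = 82.7

λ ≈ 82.7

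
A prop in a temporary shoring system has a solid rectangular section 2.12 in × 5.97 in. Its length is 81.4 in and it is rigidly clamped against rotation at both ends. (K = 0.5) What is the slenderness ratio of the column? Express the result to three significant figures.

Buckling occurs about the weak axis: I_min = h·b³/12 with b = 2.12 in (the shorter side).
I_min = 5.97×2.12³/12 = 4.740 in⁴
A = 12.66 in²;  r_min = √(I/A) = √(4.740/12.66) = 0.6120 in
L_e = K·L = 0.5 × 81.4 = 40.70 in
λ = L_e / r_min = 40.700 / 0.6120 = 66.5

λ ≈ 66.5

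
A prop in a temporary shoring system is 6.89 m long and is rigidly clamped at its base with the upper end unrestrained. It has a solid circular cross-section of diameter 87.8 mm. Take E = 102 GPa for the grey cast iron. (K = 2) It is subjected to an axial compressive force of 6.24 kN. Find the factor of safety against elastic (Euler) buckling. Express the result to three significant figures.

I = πd⁴/64 = π×87.8⁴/64 = 2.917×10^6 mm⁴
I = 2.917×10^6 mm⁴ = 2.917×10^-6 m⁴
Effective length L_e = K·L = 2 × 6.89 = 13.78 m
P_cr = π²EI / L_e² = π² × 102×10⁹ × 2.917×10^-6 / 13.78² = 1.546×10^4 N
Factor of safety n = P_cr / P = 15.465 / 6.24 = 2.48

n ≈ 2.48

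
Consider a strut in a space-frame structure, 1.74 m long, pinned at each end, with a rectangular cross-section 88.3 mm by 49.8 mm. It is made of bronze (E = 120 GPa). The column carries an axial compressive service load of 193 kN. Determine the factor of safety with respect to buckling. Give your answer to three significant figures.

Buckling occurs about the weak axis: I_min = h·b³/12 with b = 49.8 mm (the shorter side).
I_min = 88.3×49.8³/12 = 9.088×10^5 mm⁴
I = 9.088×10^5 mm⁴ = 9.088×10^-7 m⁴
Effective length L_e = K·L = 1 × 1.74 = 1.740 m
P_cr = π²EI / L_e² = π² × 120×10⁹ × 9.088×10^-7 / 1.740² = 3.555×10^5 N
Factor of safety n = P_cr / P = 355.51 / 193 = 1.84

n ≈ 1.84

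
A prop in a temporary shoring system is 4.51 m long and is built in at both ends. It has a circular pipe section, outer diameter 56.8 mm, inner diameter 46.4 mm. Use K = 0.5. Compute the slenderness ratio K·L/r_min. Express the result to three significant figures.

λ ≈ 123

d_o = 56.8 mm, d_i = 46.4 mm
I = π(d_o⁴ − d_i⁴)/64 = π(56.8⁴ − 46.40⁴)/64 = 2.834×10^5 mm⁴
A = 843.0 mm²;  r_min = √(I/A) = √(2.834×10^5/843.0) = 18.34 mm
L_e = K·L = 0.5 × 4.51 m = 2.255 m = 2255.0 mm
λ = L_e / r_min = 2255.0 / 18.34 = 123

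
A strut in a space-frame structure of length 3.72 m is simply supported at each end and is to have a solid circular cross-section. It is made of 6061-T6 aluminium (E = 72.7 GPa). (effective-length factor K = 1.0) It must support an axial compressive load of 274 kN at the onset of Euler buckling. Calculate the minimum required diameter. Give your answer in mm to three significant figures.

d ≈ 102 mm

L_e = K·L = 1 × 3.72 = 3.720 m
Required I = P_cr·L_e²/(π²E) = 2.740×10^5 × 3.720² / (π² × 7.27×10^10) = 5.284×10^-6 m⁴
I_req = 5.284×10^6 mm⁴
Solid circle: I = πd⁴/64  ⇒  d = (64I/π)^(1/4) = (64×5.284×10^6/π)^(1/4) = 102 mm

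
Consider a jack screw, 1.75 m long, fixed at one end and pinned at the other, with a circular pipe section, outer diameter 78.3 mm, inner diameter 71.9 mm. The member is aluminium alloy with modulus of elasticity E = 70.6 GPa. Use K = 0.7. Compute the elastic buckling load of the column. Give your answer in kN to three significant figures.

P_cr ≈ 248 kN

d_o = 78.3 mm, d_i = 71.9 mm
I = π(d_o⁴ − d_i⁴)/64 = π(78.3⁴ − 71.90⁴)/64 = 5.332×10^5 mm⁴
I = 5.332×10^5 mm⁴ = 5.332×10^-7 m⁴
Effective length L_e = K·L = 0.7 × 1.75 = 1.225 m
P_cr = π²EI / L_e² = π² × 70.6×10⁹ × 5.332×10^-7 / 1.225² = 2.476×10^5 N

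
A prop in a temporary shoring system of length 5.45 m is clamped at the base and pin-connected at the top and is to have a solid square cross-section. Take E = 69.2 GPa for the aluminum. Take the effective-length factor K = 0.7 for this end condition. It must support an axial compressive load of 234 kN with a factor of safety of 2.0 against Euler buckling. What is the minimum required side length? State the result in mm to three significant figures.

a ≈ 105 mm

Required P_cr = n·P = 2.0 × 234 = 468.0 kN
L_e = K·L = 0.7 × 5.45 = 3.815 m
Required I = P_cr·L_e²/(π²E) = 4.680×10^5 × 3.815² / (π² × 6.92×10^10) = 9.973×10^-6 m⁴
I_req = 9.973×10^6 mm⁴
Solid square: I = a⁴/12  ⇒  a = (12I)^(1/4) = (12×9.973×10^6)^(1/4) = 105 mm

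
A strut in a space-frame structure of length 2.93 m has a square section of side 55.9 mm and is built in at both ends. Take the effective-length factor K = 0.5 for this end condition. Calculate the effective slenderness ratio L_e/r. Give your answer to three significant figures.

λ ≈ 90.8

For a square r = a/√12 = 55.9/√12 = 16.14 mm
L_e = K·L = 0.5 × 2.93 m = 1.465 m = 1465.0 mm
λ = L_e / r_min = 1465.0 / 16.14 = 90.8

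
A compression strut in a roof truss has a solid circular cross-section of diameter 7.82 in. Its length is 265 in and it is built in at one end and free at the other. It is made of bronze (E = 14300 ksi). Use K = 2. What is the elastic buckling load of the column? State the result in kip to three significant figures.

P_cr ≈ 92.2 kip

I = πd⁴/64 = π×7.82⁴/64 = 183.6 in⁴
Effective length L_e = K·L = 2 × 265 = 530.0 in
P_cr = π²EI / L_e² = π² × 14300×10³ × 183.6 / 530.0² = 9.223×10^4 lb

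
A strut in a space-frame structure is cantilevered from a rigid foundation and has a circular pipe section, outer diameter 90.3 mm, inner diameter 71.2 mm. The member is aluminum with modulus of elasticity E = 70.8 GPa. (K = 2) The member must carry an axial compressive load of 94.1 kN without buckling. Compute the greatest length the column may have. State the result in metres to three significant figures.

d_o = 90.3 mm, d_i = 71.2 mm
I = π(d_o⁴ − d_i⁴)/64 = π(90.3⁴ − 71.20⁴)/64 = 2.002×10^6 mm⁴
I = 2.002×10^-6 m⁴
At the buckling limit P_cr = P = 9.410×10^4 N
From P_cr = π²EI/(K·L)²:  L = (1/K)·√(π²EI/P_cr) = (1/2)·√(π²×7.08×10^10×2.002×10^-6/9.410×10^4)
L = 1.93 m

L_max ≈ 1.93 m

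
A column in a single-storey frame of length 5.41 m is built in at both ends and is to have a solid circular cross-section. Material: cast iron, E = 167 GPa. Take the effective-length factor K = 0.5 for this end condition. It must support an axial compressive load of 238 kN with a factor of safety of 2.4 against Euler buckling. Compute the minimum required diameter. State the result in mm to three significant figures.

Required P_cr = n·P = 2.4 × 238 = 571.2 kN
L_e = K·L = 0.5 × 5.41 = 2.705 m
Required I = P_cr·L_e²/(π²E) = 5.712×10^5 × 2.705² / (π² × 1.67×10^11) = 2.536×10^-6 m⁴
I_req = 2.536×10^6 mm⁴
Solid circle: I = πd⁴/64  ⇒  d = (64I/π)^(1/4) = (64×2.536×10^6/π)^(1/4) = 84.8 mm

d ≈ 84.8 mm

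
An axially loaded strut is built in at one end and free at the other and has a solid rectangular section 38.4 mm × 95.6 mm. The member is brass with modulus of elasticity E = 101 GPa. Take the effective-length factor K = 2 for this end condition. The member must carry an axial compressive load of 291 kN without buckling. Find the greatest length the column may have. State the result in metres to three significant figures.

Buckling occurs about the weak axis: I_min = h·b³/12 with b = 38.4 mm (the shorter side).
I_min = 95.6×38.4³/12 = 4.511×10^5 mm⁴
I = 4.511×10^-7 m⁴
At the buckling limit P_cr = P = 2.910×10^5 N
From P_cr = π²EI/(K·L)²:  L = (1/K)·√(π²EI/P_cr) = (1/2)·√(π²×1.01×10^11×4.511×10^-7/2.910×10^5)
L = 0.622 m

L_max ≈ 0.622 m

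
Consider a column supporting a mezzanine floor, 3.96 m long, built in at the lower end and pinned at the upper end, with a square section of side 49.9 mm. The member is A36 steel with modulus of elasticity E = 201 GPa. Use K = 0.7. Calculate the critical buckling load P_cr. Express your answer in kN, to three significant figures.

P_cr ≈ 133 kN

I = a⁴/12 = 49.9⁴/12 = 5.167×10^5 mm⁴
I = 5.167×10^5 mm⁴ = 5.167×10^-7 m⁴
Effective length L_e = K·L = 0.7 × 3.96 = 2.772 m
P_cr = π²EI / L_e² = π² × 201×10⁹ × 5.167×10^-7 / 2.772² = 1.334×10^5 N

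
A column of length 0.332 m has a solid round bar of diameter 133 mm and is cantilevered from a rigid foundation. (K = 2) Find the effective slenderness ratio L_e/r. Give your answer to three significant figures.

λ ≈ 20.0

For a solid circle r = d/4 = 133/4 = 33.25 mm
L_e = K·L = 2 × 0.332 m = 0.6640 m = 664.00 mm
λ = L_e / r_min = 664.00 / 33.25 = 20.0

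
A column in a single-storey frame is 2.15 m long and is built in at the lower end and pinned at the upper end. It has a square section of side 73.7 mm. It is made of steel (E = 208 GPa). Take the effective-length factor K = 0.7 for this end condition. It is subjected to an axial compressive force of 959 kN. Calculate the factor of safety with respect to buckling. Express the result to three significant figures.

n ≈ 2.32

I = a⁴/12 = 73.7⁴/12 = 2.459×10^6 mm⁴
I = 2.459×10^6 mm⁴ = 2.459×10^-6 m⁴
Effective length L_e = K·L = 0.7 × 2.15 = 1.505 m
P_cr = π²EI / L_e² = π² × 208×10⁹ × 2.459×10^-6 / 1.505² = 2.228×10^6 N
Factor of safety n = P_cr / P = 2228.3 / 959 = 2.32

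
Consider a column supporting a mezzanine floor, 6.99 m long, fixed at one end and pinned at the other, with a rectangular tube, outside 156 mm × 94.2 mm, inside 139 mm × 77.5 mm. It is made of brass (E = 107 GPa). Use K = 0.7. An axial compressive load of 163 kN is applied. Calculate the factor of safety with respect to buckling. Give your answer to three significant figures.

Weak-axis I_min = (h_o·b_o³ − h_i·b_i³)/12 with b_o = 94.2, b_i = 77.50 mm (shorter outer/inner sides).
I_min = (156×94.2³ − 139.0×77.50³)/12 = 5.475×10^6 mm⁴
I = 5.475×10^6 mm⁴ = 5.475×10^-6 m⁴
Effective length L_e = K·L = 0.7 × 6.99 = 4.893 m
P_cr = π²EI / L_e² = π² × 107×10⁹ × 5.475×10^-6 / 4.893² = 2.415×10^5 N
Factor of safety n = P_cr / P = 241.49 / 163 = 1.48

n ≈ 1.48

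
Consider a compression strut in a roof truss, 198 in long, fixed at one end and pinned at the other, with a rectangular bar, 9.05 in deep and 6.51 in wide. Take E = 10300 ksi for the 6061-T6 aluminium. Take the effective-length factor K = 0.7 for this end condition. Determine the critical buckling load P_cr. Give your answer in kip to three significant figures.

P_cr ≈ 1100 kip

Buckling occurs about the weak axis: I_min = h·b³/12 with b = 6.51 in (the shorter side).
I_min = 9.05×6.51³/12 = 208.1 in⁴
Effective length L_e = K·L = 0.7 × 198 = 138.6 in
P_cr = π²EI / L_e² = π² × 10300×10³ × 208.1 / 138.6² = 1.101×10^6 lb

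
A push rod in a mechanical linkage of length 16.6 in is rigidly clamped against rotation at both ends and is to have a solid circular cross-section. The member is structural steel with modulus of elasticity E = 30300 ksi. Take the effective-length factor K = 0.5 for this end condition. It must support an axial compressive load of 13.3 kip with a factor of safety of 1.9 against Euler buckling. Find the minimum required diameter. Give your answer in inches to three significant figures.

d ≈ 0.587 in

Required P_cr = n·P = 1.9 × 13.3 = 25.27 kip
L_e = K·L = 0.5 × 16.6 = 8.300 in
Required I = P_cr·L_e²/(π²E) = 2.527×10^4 × 8.300² / (π² × 3.03×10^7) = 5.821×10^-3 in⁴
Solid circle: I = πd⁴/64  ⇒  d = (64I/π)^(1/4) = (64×5.821×10^-3/π)^(1/4) = 0.587 in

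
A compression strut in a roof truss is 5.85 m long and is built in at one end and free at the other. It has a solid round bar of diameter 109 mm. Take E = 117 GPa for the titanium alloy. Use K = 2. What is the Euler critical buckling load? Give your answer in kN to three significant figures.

I = πd⁴/64 = π×109⁴/64 = 6.929×10^6 mm⁴
I = 6.929×10^6 mm⁴ = 6.929×10^-6 m⁴
Effective length L_e = K·L = 2 × 5.85 = 11.70 m
P_cr = π²EI / L_e² = π² × 117×10⁹ × 6.929×10^-6 / 11.70² = 5.845×10^4 N

P_cr ≈ 58.5 kN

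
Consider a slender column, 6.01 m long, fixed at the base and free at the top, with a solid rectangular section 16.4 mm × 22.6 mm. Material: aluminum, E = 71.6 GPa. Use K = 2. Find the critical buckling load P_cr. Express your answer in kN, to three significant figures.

P_cr ≈ 0.0406 kN

Buckling occurs about the weak axis: I_min = h·b³/12 with b = 16.4 mm (the shorter side).
I_min = 22.6×16.4³/12 = 8.307×10^3 mm⁴
I = 8.307×10^3 mm⁴ = 8.307×10^-9 m⁴
Effective length L_e = K·L = 2 × 6.01 = 12.02 m
P_cr = π²EI / L_e² = π² × 71.6×10⁹ × 8.307×10^-9 / 12.02² = 40.63 N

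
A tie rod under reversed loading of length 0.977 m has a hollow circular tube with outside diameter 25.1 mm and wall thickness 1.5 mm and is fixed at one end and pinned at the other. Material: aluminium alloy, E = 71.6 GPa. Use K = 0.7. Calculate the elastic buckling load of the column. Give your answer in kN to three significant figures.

Inner diameter d_i = 25.1 − 2×1.5 = 22.10 mm
I = π(d_o⁴ − d_i⁴)/64 = π(25.1⁴ − 22.10⁴)/64 = 7.774×10^3 mm⁴
I = 7.774×10^3 mm⁴ = 7.774×10^-9 m⁴
Effective length L_e = K·L = 0.7 × 0.977 = 0.6839 m
P_cr = π²EI / L_e² = π² × 71.6×10⁹ × 7.774×10^-9 / 0.6839² = 1.175×10^4 N

P_cr ≈ 11.7 kN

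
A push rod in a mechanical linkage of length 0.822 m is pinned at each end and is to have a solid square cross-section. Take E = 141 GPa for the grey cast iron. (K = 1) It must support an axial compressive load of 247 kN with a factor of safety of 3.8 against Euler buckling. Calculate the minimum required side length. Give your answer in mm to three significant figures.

Required P_cr = n·P = 3.8 × 247 = 938.6 kN
L_e = K·L = 1 × 0.822 = 0.8220 m
Required I = P_cr·L_e²/(π²E) = 9.386×10^5 × 0.8220² / (π² × 1.41×10^11) = 4.557×10^-7 m⁴
I_req = 4.557×10^5 mm⁴
Solid square: I = a⁴/12  ⇒  a = (12I)^(1/4) = (12×4.557×10^5)^(1/4) = 48.4 mm

a ≈ 48.4 mm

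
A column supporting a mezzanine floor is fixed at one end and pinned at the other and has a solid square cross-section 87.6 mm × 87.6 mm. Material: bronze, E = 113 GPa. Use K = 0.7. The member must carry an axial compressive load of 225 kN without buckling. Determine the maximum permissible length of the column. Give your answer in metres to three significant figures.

L_max ≈ 7.05 m

I = a⁴/12 = 87.6⁴/12 = 4.907×10^6 mm⁴
I = 4.907×10^-6 m⁴
At the buckling limit P_cr = P = 2.250×10^5 N
From P_cr = π²EI/(K·L)²:  L = (1/K)·√(π²EI/P_cr) = (1/0.7)·√(π²×1.13×10^11×4.907×10^-6/2.250×10^5)
L = 7.05 m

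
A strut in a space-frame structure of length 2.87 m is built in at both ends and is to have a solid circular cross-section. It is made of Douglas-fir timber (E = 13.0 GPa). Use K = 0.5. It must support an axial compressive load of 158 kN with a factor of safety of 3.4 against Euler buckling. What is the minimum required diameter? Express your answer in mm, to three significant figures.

d ≈ 115 mm

Required P_cr = n·P = 3.4 × 158 = 537.2 kN
L_e = K·L = 0.5 × 2.87 = 1.435 m
Required I = P_cr·L_e²/(π²E) = 5.372×10^5 × 1.435² / (π² × 1.30×10^10) = 8.622×10^-6 m⁴
I_req = 8.622×10^6 mm⁴
Solid circle: I = πd⁴/64  ⇒  d = (64I/π)^(1/4) = (64×8.622×10^6/π)^(1/4) = 115 mm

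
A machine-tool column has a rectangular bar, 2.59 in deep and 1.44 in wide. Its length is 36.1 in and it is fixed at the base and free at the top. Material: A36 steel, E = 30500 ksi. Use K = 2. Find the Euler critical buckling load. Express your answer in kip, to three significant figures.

Buckling occurs about the weak axis: I_min = h·b³/12 with b = 1.44 in (the shorter side).
I_min = 2.59×1.44³/12 = 0.6445 in⁴
Effective length L_e = K·L = 2 × 36.1 = 72.20 in
P_cr = π²EI / L_e² = π² × 30500×10³ × 0.6445 / 72.20² = 3.722×10^4 lb

P_cr ≈ 37.2 kip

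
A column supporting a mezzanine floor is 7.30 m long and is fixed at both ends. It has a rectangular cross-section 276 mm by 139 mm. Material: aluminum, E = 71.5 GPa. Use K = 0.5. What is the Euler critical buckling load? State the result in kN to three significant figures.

Buckling occurs about the weak axis: I_min = h·b³/12 with b = 139 mm (the shorter side).
I_min = 276×139³/12 = 6.177×10^7 mm⁴
I = 6.177×10^7 mm⁴ = 6.177×10^-5 m⁴
Effective length L_e = K·L = 0.5 × 7.30 = 3.650 m
P_cr = π²EI / L_e² = π² × 71.5×10⁹ × 6.177×10^-5 / 3.650² = 3.272×10^6 N

P_cr ≈ 3270 kN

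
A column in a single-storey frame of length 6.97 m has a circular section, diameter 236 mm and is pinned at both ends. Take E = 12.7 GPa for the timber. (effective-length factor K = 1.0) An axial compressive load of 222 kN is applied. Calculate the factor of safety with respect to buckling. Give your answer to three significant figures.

n ≈ 1.77

I = πd⁴/64 = π×236⁴/64 = 1.523×10^8 mm⁴
I = 1.523×10^8 mm⁴ = 1.523×10^-4 m⁴
Effective length L_e = K·L = 1 × 6.97 = 6.970 m
P_cr = π²EI / L_e² = π² × 12.7×10⁹ × 1.523×10^-4 / 6.970² = 3.929×10^5 N
Factor of safety n = P_cr / P = 392.88 / 222 = 1.77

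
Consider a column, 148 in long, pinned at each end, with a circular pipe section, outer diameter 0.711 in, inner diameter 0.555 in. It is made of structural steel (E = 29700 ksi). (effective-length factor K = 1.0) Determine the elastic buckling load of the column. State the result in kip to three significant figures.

d_o = 0.711 in, d_i = 0.555 in
I = π(d_o⁴ − d_i⁴)/64 = π(0.711⁴ − 0.5550⁴)/64 = 7.887×10^-3 in⁴
Effective length L_e = K·L = 1 × 148 = 148.0 in
P_cr = π²EI / L_e² = π² × 29700×10³ × 7.887×10^-3 / 148.0² = 105.5 lb

P_cr ≈ 0.106 kip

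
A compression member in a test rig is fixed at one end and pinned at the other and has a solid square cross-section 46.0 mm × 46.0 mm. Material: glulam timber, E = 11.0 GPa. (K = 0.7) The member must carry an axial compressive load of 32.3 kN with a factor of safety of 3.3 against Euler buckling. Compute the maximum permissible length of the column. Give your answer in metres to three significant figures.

I = a⁴/12 = 46.0⁴/12 = 3.731×10^5 mm⁴
I = 3.731×10^-7 m⁴
Required critical load P_cr = n·P = 3.3 × 32.3 = 106.6 kN = 1.066×10^5 N
From P_cr = π²EI/(K·L)²:  L = (1/K)·√(π²EI/P_cr) = (1/0.7)·√(π²×1.10×10^10×3.731×10^-7/1.066×10^5)
L = 0.881 m

L_max ≈ 0.881 m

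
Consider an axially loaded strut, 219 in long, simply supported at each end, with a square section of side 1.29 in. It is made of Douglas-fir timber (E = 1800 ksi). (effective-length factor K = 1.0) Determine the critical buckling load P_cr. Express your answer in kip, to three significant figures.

P_cr ≈ 0.0855 kip

I = a⁴/12 = 1.29⁴/12 = 0.2308 in⁴
Effective length L_e = K·L = 1 × 219 = 219.0 in
P_cr = π²EI / L_e² = π² × 1800×10³ × 0.2308 / 219.0² = 85.48 lb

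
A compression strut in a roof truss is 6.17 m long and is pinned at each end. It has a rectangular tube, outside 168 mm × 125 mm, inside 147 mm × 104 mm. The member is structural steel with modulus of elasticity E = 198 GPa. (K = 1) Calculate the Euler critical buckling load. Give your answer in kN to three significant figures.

P_cr ≈ 696 kN

Weak-axis I_min = (h_o·b_o³ − h_i·b_i³)/12 with b_o = 125, b_i = 104.0 mm (shorter outer/inner sides).
I_min = (168×125³ − 147.0×104.0³)/12 = 1.356×10^7 mm⁴
I = 1.356×10^7 mm⁴ = 1.356×10^-5 m⁴
Effective length L_e = K·L = 1 × 6.17 = 6.170 m
P_cr = π²EI / L_e² = π² × 198×10⁹ × 1.356×10^-5 / 6.170² = 6.963×10^5 N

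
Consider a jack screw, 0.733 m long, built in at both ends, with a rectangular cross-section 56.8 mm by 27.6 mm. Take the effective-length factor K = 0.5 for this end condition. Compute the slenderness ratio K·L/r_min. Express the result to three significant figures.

λ ≈ 46.0

Buckling occurs about the weak axis: I_min = h·b³/12 with b = 27.6 mm (the shorter side).
I_min = 56.8×27.6³/12 = 9.952×10^4 mm⁴
A = 1.568×10^3 mm²;  r_min = √(I/A) = √(9.952×10^4/1.568×10^3) = 7.967 mm
L_e = K·L = 0.5 × 0.733 m = 0.3665 m = 366.50 mm
λ = L_e / r_min = 366.50 / 7.967 = 46.0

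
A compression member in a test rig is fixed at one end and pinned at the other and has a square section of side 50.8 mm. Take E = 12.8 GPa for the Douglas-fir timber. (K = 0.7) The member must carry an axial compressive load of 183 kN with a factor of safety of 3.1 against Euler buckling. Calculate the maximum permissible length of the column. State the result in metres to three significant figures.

L_max ≈ 0.502 m

I = a⁴/12 = 50.8⁴/12 = 5.550×10^5 mm⁴
I = 5.550×10^-7 m⁴
Required critical load P_cr = n·P = 3.1 × 183 = 567.3 kN = 5.673×10^5 N
From P_cr = π²EI/(K·L)²:  L = (1/K)·√(π²EI/P_cr) = (1/0.7)·√(π²×1.28×10^10×5.550×10^-7/5.673×10^5)
L = 0.502 m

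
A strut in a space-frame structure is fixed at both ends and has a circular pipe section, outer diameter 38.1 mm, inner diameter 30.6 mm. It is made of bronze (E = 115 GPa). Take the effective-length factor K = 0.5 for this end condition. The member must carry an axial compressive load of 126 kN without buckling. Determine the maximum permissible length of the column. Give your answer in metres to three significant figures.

d_o = 38.1 mm, d_i = 30.6 mm
I = π(d_o⁴ − d_i⁴)/64 = π(38.1⁴ − 30.60⁴)/64 = 6.040×10^4 mm⁴
I = 6.040×10^-8 m⁴
At the buckling limit P_cr = P = 1.260×10^5 N
From P_cr = π²EI/(K·L)²:  L = (1/K)·√(π²EI/P_cr) = (1/0.5)·√(π²×1.15×10^11×6.040×10^-8/1.260×10^5)
L = 1.48 m

L_max ≈ 1.48 m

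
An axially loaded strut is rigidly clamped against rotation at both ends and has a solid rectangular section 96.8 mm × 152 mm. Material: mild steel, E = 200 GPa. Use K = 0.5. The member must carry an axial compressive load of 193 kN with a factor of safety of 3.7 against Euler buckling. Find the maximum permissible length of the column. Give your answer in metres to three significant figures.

Buckling occurs about the weak axis: I_min = h·b³/12 with b = 96.8 mm (the shorter side).
I_min = 152×96.8³/12 = 1.149×10^7 mm⁴
I = 1.149×10^-5 m⁴
Required critical load P_cr = n·P = 3.7 × 193 = 714.1 kN = 7.141×10^5 N
From P_cr = π²EI/(K·L)²:  L = (1/K)·√(π²EI/P_cr) = (1/0.5)·√(π²×2.00×10^11×1.149×10^-5/7.141×10^5)
L = 11.3 m

L_max ≈ 11.3 m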